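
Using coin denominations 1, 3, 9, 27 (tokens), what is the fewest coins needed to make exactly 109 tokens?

Use the largest denomination that fits, subtract, and repeat.
109 − 4×27→1 − 1×1→0
Total coins = 4 + 1 = 5

5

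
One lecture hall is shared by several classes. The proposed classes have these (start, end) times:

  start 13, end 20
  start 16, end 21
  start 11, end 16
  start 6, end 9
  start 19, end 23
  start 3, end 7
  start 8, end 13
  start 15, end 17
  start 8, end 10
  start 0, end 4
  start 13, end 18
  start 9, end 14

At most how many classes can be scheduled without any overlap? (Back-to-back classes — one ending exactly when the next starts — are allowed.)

5

Greedy by earliest finish: after sorting by end time, pick each interval compatible with the last pick.
By end time: (0,4), (3,7), (6,9), (8,10), (8,13), (9,14), (11,16), (15,17), (13,18), (13,20), (16,21), (19,23).
Pick (0,4); next start ≥ 4 → (6,9); next start ≥ 9 → (9,14); next start ≥ 14 → (15,17); next start ≥ 17 → (19,23).
Selected 5 classes.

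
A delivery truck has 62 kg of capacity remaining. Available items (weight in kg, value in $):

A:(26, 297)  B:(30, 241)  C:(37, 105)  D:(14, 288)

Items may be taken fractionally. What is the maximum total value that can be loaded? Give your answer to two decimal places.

Sort by value per unit weight and fill in that order.
Order: D (288/14=20.57) > A (297/26=11.42) > B (241/30=8.03) > C (105/37=2.84)
Fill: take D (14 @ 288) → take A (26 @ 297) → take 22/30 of B → 176.73; 62/62 used.
Total value = 761.73

761.73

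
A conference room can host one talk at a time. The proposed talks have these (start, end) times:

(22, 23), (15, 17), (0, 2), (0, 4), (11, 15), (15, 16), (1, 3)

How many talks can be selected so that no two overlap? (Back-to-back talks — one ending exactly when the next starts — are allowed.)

4

By end time: (0,2), (1,3), (0,4), (11,15), (15,16), (15,17), (22,23).
Pick (0,2); next start ≥ 2 → (11,15); next start ≥ 15 → (15,16); next start ≥ 16 → (22,23).
Selected 4 talks.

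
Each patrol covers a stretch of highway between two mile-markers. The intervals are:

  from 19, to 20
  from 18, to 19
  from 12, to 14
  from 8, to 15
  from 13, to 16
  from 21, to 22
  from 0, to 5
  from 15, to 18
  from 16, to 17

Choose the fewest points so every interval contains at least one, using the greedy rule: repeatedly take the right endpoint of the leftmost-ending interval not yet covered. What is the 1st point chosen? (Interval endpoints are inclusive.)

Sorted: [0,5] [12,14] [8,15] [13,16] [16,17] [15,18] [18,19] [19,20] [21,22]
{[0,5]} hit by 5; {[12,14],[8,15],[13,16]} hit by 14; {[16,17],[15,18]} hit by 17; {[18,19],[19,20]} hit by 19; {[21,22]} hit by 22.
Points: 5, 14, 17, 19, 22 (5 total).

5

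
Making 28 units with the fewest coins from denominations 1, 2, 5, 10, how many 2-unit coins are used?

28 − 2×10→8 − 1×5→3 − 1×2→1 − 1×1→0
Count of 2: 1

1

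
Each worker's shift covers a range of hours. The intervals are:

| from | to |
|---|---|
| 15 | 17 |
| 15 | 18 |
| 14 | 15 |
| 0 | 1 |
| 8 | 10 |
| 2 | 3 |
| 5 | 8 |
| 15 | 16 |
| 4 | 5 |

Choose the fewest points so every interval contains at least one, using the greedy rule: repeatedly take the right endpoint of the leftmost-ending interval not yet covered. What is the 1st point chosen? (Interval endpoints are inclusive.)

Process intervals by earliest right end; each time one isn't hit yet, stab at its right endpoint.
By right end: [0,1]  [2,3]  [4,5]  [5,8]  [8,10]  [14,15]  [15,16]  [15,17]  [15,18]
[0,1] uncovered → point at 1; [2,3] uncovered → point at 3; [4,5] uncovered → point at 5; [8,10] uncovered → point at 10; [14,15] uncovered → point at 15.
Points: 1, 3, 5, 10, 15 (5 total).

1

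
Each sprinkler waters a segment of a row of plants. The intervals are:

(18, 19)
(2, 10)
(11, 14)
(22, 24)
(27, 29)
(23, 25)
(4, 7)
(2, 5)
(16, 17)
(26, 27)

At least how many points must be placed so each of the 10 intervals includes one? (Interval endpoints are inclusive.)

By right end: [2,5]  [4,7]  [2,10]  [11,14]  [16,17]  [18,19]  [22,24]  [23,25]  [26,27]  [27,29]
[2,5] uncovered → point at 5; [11,14] uncovered → point at 14; [16,17] uncovered → point at 17; [18,19] uncovered → point at 19; [22,24] uncovered → point at 24; [26,27] uncovered → point at 27.
Points: 5, 14, 17, 19, 24, 27 (6 total).

6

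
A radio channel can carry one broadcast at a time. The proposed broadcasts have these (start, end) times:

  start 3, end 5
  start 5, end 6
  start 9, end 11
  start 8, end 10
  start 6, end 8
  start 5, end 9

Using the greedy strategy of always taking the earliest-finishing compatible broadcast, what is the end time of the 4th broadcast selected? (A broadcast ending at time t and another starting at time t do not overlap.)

10

Greedy by earliest finish: after sorting by end time, pick each interval compatible with the last pick.
Sorted by end: (3,5)  (5,6)  (6,8)  (5,9)  (8,10)  (9,11)
take (3,5); take (5,6); take (6,8); take (8,10); skip (9,11).
Selected: (3,5) (5,6) (6,8) (8,10)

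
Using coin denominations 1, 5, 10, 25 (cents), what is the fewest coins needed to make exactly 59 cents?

Greedy: take as many of the largest coin as possible, then repeat with the remainder.
59 = 2×25 + 1×5 + 4×1
Total coins = 2 + 1 + 4 = 7

7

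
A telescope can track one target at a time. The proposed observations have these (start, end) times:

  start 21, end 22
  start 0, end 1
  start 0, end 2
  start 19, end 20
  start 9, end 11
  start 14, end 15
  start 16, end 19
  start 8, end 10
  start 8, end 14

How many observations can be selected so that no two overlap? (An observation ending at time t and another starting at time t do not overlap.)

Sorted by end: (0,1)  (0,2)  (8,10)  (9,11)  (8,14)  (14,15)  (16,19)  (19,20)  (21,22)
take (0,1); take (8,10); skip (9,11); skip (8,14); take (14,15); take (16,19); take (19,20); take (21,22).
Selected 6 observations.

6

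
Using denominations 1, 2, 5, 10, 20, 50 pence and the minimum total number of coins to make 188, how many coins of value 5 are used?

188 = 3×50 + 1×20 + 1×10 + 1×5 + 1×2 + 1×1
Count of 5: 1

1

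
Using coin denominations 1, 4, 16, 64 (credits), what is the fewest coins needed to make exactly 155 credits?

155 = 2×64 + 1×16 + 2×4 + 3×1
Total coins = 2 + 1 + 2 + 3 = 8

8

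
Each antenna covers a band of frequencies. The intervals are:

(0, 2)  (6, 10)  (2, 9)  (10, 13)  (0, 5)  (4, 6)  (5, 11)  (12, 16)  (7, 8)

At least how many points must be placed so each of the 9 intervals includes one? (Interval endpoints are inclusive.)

4

By right end: [0,2]  [0,5]  [4,6]  [7,8]  [2,9]  [6,10]  [5,11]  [10,13]  [12,16]
[0,2] uncovered → point at 2; [4,6] uncovered → point at 6; [7,8] uncovered → point at 8; [10,13] uncovered → point at 13.
Points: 2, 6, 8, 13 (4 total).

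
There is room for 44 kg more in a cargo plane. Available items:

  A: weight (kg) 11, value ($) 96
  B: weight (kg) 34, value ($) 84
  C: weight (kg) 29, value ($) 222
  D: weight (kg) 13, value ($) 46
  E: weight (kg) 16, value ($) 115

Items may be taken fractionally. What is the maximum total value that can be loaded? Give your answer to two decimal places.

346.75

Greedy by value/weight ratio, highest first.
Ratios (sorted): A 8.73, C 7.66, E 7.19, D 3.54, B 2.47
take A (11 @ 96); take C (29 @ 222); take 4/16 of E → 28.75. Capacity used 44/44.
Total value = 346.75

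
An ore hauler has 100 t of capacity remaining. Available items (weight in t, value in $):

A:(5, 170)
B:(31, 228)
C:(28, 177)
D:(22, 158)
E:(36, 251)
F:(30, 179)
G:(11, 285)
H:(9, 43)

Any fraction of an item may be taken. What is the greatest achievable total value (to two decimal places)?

1057.14

Ratios (sorted): A 34.00, G 25.91, B 7.35, D 7.18, E 6.97, C 6.32, F 5.97, H 4.78
take A (5 @ 170); take G (11 @ 285); take B (31 @ 228); take D (22 @ 158); take 31/36 of E → 216.14. Capacity used 100/100.
Total value = 1057.14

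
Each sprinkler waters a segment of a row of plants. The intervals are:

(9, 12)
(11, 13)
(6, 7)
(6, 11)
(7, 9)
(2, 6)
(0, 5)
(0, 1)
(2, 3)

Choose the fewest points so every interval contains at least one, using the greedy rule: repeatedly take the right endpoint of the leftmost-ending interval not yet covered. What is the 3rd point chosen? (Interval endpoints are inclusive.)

7

By right end: [0,1]  [2,3]  [0,5]  [2,6]  [6,7]  [7,9]  [6,11]  [9,12]  [11,13]
[0,1] uncovered → point at 1; [2,3] uncovered → point at 3; [6,7] uncovered → point at 7; [9,12] uncovered → point at 12.
Points: 1, 3, 7, 12 (4 total).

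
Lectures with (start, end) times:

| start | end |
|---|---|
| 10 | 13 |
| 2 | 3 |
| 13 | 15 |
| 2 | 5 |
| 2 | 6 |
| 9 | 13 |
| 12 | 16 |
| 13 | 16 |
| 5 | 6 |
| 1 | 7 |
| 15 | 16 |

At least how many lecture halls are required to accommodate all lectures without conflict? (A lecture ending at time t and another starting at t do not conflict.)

The answer is the maximum number of intervals overlapping at any instant.
starts: [1, 2, 2, 2, 5, 9, 10, 12, 13, 13, 15]
ends:   [3, 5, 6, 6, 7, 13, 13, 15, 16, 16, 16]
s1→1 s2→2 s2→3 s2→4  — peak 4.

4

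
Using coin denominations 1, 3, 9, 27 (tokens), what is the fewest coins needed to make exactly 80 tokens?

8

Greedy: take as many of the largest coin as possible, then repeat with the remainder.
80 = 2×27 + 2×9 + 2×3 + 2×1
Total coins = 2 + 2 + 2 + 2 = 8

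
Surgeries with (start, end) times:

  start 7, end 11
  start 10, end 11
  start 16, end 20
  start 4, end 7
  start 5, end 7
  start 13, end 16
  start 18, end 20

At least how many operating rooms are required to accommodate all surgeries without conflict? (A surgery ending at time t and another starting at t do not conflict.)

The answer is the maximum number of intervals overlapping at any instant.
Events (time:±→running): 4:+→1 5:+→2 … peak 2.

2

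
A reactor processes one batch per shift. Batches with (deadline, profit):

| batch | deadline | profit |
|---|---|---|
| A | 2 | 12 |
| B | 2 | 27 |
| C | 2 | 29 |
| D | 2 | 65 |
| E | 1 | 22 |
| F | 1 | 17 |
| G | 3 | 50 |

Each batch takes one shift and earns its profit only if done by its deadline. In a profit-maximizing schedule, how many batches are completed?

Take jobs in profit order; each goes to the latest open slot no later than its deadline.
Profit order: D=65 G=50 C=29 B=27 E=22 F=17 A=12
Assign: D→slot 2, G→slot 3, C→slot 1, B skipped, E skipped, F skipped, A skipped.
Slots: [1:C] [2:D] [3:G]
3 of 7 scheduled.

3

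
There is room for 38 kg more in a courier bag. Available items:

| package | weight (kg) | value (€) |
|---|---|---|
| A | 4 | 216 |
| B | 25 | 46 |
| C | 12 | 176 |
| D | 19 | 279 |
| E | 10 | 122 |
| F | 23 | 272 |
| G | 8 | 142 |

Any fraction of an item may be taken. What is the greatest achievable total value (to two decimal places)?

739.67

Sort by value per unit weight and fill in that order.
Order: A (216/4=54.00) > G (142/8=17.75) > D (279/19=14.68) > C (176/12=14.67) > E (122/10=12.20) > F (272/23=11.83) > B (46/25=1.84)
Fill: take A (4 @ 216) → take G (8 @ 142) → take D (19 @ 279) → take 7/12 of C → 102.67; 38/38 used.
Total value = 739.67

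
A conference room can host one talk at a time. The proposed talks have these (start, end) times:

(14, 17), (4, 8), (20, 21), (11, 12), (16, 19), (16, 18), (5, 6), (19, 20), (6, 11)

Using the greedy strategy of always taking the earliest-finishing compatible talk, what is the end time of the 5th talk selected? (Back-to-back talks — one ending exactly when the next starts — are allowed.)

Order by finish time; keep every interval that doesn't clash with the previous kept one.
Sorted by end: (5,6)  (4,8)  (6,11)  (11,12)  (14,17)  (16,18)  (16,19)  (19,20)  (20,21)
take (5,6); skip (4,8); take (6,11); take (11,12); take (14,17); skip (16,18); take (19,20); take (20,21).
Selected: (5,6) (6,11) (11,12) (14,17) (19,20) (20,21)

20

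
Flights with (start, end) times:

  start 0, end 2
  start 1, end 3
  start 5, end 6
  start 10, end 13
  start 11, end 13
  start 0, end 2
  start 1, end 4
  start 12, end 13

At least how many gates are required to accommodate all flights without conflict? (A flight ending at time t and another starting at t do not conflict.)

Events (time:±→running): 0:+→1 0:+→2 1:+→3 1:+→4 … peak 4.

4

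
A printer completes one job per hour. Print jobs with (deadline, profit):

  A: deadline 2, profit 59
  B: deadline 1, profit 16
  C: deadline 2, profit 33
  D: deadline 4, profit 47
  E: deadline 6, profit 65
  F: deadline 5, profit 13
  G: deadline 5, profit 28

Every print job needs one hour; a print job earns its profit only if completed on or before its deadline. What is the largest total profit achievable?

245

By profit: E(d6,65), A(d2,59), D(d4,47), C(d2,33), G(d5,28), B(d1,16), F(d5,13)
E→slot 6; A→slot 2; D→slot 4; C→slot 1; G→slot 5; B skipped; F→slot 3.
Profit = 33 + 59 + 13 + 47 + 28 + 65 = 245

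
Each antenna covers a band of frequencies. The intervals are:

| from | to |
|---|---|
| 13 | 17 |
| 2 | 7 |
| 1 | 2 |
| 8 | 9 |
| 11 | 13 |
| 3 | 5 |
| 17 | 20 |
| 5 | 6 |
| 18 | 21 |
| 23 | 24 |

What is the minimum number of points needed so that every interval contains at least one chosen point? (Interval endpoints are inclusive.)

Process intervals by earliest right end; each time one isn't hit yet, stab at its right endpoint.
By right end: [1,2]  [3,5]  [5,6]  [2,7]  [8,9]  [11,13]  [13,17]  [17,20]  [18,21]  [23,24]
[1,2] uncovered → point at 2; [3,5] uncovered → point at 5; [8,9] uncovered → point at 9; [11,13] uncovered → point at 13; [17,20] uncovered → point at 20; [23,24] uncovered → point at 24.
Points: 2, 5, 9, 13, 20, 24 (6 total).

6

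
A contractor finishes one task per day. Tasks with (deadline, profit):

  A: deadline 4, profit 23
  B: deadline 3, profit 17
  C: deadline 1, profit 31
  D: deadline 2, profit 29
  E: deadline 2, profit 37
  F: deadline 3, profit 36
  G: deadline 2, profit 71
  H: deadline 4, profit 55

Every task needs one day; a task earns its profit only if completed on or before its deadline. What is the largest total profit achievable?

By profit: G(d2,71), H(d4,55), E(d2,37), F(d3,36), C(d1,31), D(d2,29), A(d4,23), B(d3,17)
G→slot 2; H→slot 4; E→slot 1; F→slot 3; C skipped; D skipped; A skipped; B skipped.
Profit = 37 + 71 + 36 + 55 = 199

199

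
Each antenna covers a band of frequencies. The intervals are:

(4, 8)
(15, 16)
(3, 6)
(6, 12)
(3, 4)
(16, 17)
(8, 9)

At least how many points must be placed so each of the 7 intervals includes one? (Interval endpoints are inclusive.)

3

By right end: [3,4]  [3,6]  [4,8]  [8,9]  [6,12]  [15,16]  [16,17]
[3,4] uncovered → point at 4; [8,9] uncovered → point at 9; [15,16] uncovered → point at 16.
Points: 4, 9, 16 (3 total).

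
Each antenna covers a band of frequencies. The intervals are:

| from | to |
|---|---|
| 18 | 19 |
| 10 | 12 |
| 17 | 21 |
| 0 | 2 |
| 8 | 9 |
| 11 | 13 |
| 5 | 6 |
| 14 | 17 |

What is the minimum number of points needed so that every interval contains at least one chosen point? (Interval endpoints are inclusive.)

6

Sort by right endpoint; whenever an interval is uncovered, place a point at its right end.
Sorted: [0,2] [5,6] [8,9] [10,12] [11,13] [14,17] [18,19] [17,21]
{[0,2]} hit by 2; {[5,6]} hit by 6; {[8,9]} hit by 9; {[10,12],[11,13]} hit by 12; {[14,17]} hit by 17; {[18,19],[17,21]} hit by 19.
Points: 2, 6, 9, 12, 17, 19 (6 total).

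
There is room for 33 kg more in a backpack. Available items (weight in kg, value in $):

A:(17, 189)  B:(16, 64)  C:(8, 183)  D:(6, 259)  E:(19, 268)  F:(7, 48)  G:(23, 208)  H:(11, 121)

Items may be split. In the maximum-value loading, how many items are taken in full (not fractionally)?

3

Order: D (259/6=43.17) > C (183/8=22.88) > E (268/19=14.11) > A (189/17=11.12) > H (121/11=11.00) > G (208/23=9.04) > F (48/7=6.86) > B (64/16=4.00)
Fill: take D (6 @ 259) → take C (8 @ 183) → take E (19 @ 268); 33/33 used.
3 item(s) taken whole.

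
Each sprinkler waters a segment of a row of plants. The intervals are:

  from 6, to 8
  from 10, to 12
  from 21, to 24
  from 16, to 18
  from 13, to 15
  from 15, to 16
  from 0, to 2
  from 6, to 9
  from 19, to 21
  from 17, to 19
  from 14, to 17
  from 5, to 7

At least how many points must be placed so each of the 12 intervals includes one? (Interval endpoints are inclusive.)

6

By right end: [0,2]  [5,7]  [6,8]  [6,9]  [10,12]  [13,15]  [15,16]  [14,17]  [16,18]  [17,19]  [19,21]  [21,24]
[0,2] uncovered → point at 2; [5,7] uncovered → point at 7; [10,12] uncovered → point at 12; [13,15] uncovered → point at 15; [16,18] uncovered → point at 18; [19,21] uncovered → point at 21.
Points: 2, 7, 12, 15, 18, 21 (6 total).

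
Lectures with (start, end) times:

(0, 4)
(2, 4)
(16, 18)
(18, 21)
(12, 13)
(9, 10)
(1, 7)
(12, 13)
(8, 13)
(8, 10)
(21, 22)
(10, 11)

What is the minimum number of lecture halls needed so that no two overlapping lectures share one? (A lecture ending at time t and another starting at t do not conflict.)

starts: [0, 1, 2, 8, 8, 9, 10, 12, 12, 16, 18, 21]
ends:   [4, 4, 7, 10, 10, 11, 13, 13, 13, 18, 21, 22]
s0→1 s1→2 s2→3  — peak 3.

3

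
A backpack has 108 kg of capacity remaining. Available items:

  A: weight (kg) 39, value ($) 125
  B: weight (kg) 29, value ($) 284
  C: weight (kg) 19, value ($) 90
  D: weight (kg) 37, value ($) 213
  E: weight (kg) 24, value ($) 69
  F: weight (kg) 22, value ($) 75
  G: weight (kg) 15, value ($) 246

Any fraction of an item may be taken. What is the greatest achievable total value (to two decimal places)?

Ratios (sorted): G 16.40, B 9.79, D 5.76, C 4.74, F 3.41, A 3.21, E 2.88
take G (15 @ 246); take B (29 @ 284); take D (37 @ 213); take C (19 @ 90); take 8/22 of F → 27.27. Capacity used 108/108.
Total value = 860.27

860.27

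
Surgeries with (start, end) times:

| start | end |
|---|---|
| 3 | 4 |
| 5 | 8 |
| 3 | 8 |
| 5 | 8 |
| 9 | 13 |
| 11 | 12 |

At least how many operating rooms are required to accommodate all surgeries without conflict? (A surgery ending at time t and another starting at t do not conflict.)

starts: [3, 3, 5, 5, 9, 11]
ends:   [4, 8, 8, 8, 12, 13]
s3→1 s3→2 e4→1 s5→2 s5→3  — peak 3.

3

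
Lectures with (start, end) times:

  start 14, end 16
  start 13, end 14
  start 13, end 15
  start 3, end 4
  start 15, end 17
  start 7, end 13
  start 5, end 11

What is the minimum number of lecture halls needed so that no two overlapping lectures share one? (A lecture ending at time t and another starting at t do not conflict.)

Events (time:±→running): 3:+→1 4:-→0 5:+→1 7:+→2 … peak 2.

2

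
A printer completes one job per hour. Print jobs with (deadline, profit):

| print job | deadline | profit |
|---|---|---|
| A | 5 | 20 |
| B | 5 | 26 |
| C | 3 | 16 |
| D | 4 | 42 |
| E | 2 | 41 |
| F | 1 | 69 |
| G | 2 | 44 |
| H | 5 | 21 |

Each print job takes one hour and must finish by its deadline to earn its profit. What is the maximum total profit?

202

By profit: F(d1,69), G(d2,44), D(d4,42), E(d2,41), B(d5,26), H(d5,21), A(d5,20), C(d3,16)
F→slot 1; G→slot 2; D→slot 4; E skipped; B→slot 5; H→slot 3; A skipped; C skipped.
Profit = 69 + 44 + 21 + 42 + 26 = 202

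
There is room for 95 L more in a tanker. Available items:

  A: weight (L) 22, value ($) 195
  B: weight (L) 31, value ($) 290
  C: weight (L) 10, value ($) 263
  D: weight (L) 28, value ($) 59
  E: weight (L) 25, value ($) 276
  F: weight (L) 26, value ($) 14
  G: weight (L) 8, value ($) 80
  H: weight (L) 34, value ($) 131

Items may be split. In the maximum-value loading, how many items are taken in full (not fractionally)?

4

Order: C (263/10=26.30) > E (276/25=11.04) > G (80/8=10.00) > B (290/31=9.35) > A (195/22=8.86) > H (131/34=3.85) > D (59/28=2.11) > F (14/26=0.54)
Fill: take C (10 @ 263) → take E (25 @ 276) → take G (8 @ 80) → take B (31 @ 290) → take 21/22 of A → 186.14; 95/95 used.
4 item(s) taken whole; one partial (take 21/22 of A).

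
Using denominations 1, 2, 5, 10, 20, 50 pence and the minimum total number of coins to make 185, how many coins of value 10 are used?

185 − 3×50→35 − 1×20→15 − 1×10→5 − 1×5→0
Count of 10: 1

1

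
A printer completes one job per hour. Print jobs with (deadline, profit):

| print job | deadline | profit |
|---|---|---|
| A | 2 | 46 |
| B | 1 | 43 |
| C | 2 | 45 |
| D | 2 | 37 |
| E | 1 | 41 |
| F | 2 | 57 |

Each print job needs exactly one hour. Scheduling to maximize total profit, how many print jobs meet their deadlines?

2

Profit order: F=57 A=46 C=45 B=43 E=41 D=37
Assign: F→slot 2, A→slot 1, C skipped, B skipped, E skipped, D skipped.
Slots: [1:A] [2:F]
2 of 6 scheduled.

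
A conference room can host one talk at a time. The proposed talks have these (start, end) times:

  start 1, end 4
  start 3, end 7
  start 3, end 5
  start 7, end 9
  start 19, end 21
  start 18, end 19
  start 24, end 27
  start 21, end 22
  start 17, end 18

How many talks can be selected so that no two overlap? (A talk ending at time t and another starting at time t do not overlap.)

7

Sorted by end: (1,4)  (3,5)  (3,7)  (7,9)  (17,18)  (18,19)  (19,21)  (21,22)  (24,27)
take (1,4); take (7,9); take (17,18); take (18,19); take (19,21); take (21,22); take (24,27).
Selected 7 talks.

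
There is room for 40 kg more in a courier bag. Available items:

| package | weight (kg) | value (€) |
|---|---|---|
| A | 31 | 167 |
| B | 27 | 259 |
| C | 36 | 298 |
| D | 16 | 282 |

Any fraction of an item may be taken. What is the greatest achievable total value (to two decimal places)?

512.22

Sort by value per unit weight and fill in that order.
Ratios (sorted): D 17.62, B 9.59, C 8.28, A 5.39
take D (16 @ 282); take 24/27 of B → 230.22. Capacity used 40/40.
Total value = 512.22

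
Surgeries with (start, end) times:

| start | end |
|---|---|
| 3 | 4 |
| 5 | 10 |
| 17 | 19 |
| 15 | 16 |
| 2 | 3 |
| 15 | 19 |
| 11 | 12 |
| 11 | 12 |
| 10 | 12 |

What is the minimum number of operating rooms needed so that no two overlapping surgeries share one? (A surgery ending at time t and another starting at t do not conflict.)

Count concurrent intervals with a sweep; the peak is the room count.
Events (time:±→running): 2:+→1 3:-→0 3:+→1 4:-→0 5:+→1 10:-→0 10:+→1 11:+→2 11:+→3 … peak 3.

3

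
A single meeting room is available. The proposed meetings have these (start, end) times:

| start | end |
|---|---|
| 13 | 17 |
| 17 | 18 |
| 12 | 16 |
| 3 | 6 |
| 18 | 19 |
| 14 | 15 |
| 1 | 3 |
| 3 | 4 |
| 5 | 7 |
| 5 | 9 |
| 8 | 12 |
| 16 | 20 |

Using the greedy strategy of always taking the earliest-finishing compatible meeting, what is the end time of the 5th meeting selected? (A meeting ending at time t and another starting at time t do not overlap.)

15

Sorted by end: (1,3)  (3,4)  (3,6)  (5,7)  (5,9)  (8,12)  (14,15)  (12,16)  (13,17)  (17,18)  (18,19)  (16,20)
take (1,3); take (3,4); skip (3,6); take (5,7); skip (5,9); take (8,12); take (14,15); skip (13,17); take (17,18); take (18,19).
Selected: (1,3) (3,4) (5,7) (8,12) (14,15) (17,18) (18,19)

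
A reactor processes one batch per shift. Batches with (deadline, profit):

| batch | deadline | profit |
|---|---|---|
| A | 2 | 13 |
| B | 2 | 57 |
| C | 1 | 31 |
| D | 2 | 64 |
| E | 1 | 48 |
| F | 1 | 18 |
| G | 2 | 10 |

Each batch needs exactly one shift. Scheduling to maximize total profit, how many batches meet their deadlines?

Take jobs in profit order; each goes to the latest open slot no later than its deadline.
By profit: D(d2,64), B(d2,57), E(d1,48), C(d1,31), F(d1,18), A(d2,13), G(d2,10)
D→slot 2; B→slot 1; E skipped; C skipped; F skipped; A skipped; G skipped.
2 of 7 scheduled.

2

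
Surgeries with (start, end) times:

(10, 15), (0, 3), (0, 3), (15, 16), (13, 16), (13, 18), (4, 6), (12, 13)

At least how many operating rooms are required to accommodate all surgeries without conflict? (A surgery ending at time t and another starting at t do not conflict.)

starts: [0, 0, 4, 10, 12, 13, 13, 15]
ends:   [3, 3, 6, 13, 15, 16, 16, 18]
s0→1 s0→2 e3→1 e3→0 s4→1 e6→0 s10→1 s12→2 e13→1 s13→2 s13→3  — peak 3.

3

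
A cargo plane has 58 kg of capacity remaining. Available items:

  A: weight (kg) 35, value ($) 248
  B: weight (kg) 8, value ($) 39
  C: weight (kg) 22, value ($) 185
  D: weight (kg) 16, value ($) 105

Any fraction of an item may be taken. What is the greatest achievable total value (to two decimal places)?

Sort by value per unit weight and fill in that order.
Ratios (sorted): C 8.41, A 7.09, D 6.56, B 4.88
take C (22 @ 185); take A (35 @ 248); take 1/16 of D → 6.56. Capacity used 58/58.
Total value = 439.56

439.56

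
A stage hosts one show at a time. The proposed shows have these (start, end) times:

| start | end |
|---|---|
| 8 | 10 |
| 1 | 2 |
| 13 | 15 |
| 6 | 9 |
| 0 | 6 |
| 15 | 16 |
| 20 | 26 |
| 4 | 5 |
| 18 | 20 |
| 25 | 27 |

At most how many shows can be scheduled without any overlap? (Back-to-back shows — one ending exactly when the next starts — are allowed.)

Greedy by earliest finish: after sorting by end time, pick each interval compatible with the last pick.
Sorted by end: (1,2)  (4,5)  (0,6)  (6,9)  (8,10)  (13,15)  (15,16)  (18,20)  (20,26)  (25,27)
take (1,2); take (4,5); take (6,9); skip (8,10); take (13,15); take (15,16); take (18,20); take (20,26).
Selected 7 shows.

7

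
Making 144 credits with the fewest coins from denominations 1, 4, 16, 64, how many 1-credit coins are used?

Greedy: take as many of the largest coin as possible, then repeat with the remainder.
144 − 2×64→16 − 1×16→0
Count of 1: 0

0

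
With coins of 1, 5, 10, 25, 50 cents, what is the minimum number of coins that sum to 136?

5

Use the largest denomination that fits, subtract, and repeat.
136 = 2×50 + 1×25 + 1×10 + 1×1
Total coins = 2 + 1 + 1 + 1 = 5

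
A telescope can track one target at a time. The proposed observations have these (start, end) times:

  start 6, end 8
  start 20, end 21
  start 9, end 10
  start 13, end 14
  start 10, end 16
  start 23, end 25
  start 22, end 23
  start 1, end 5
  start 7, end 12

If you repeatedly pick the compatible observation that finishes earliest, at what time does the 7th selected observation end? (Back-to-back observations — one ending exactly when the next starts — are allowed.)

25

By end time: (1,5), (6,8), (9,10), (7,12), (13,14), (10,16), (20,21), (22,23), (23,25).
Pick (1,5); next start ≥ 5 → (6,8); next start ≥ 8 → (9,10); next start ≥ 10 → (13,14); next start ≥ 14 → (20,21); next start ≥ 21 → (22,23); next start ≥ 23 → (23,25).
Selected: (1,5) (6,8) (9,10) (13,14) (20,21) (22,23) (23,25)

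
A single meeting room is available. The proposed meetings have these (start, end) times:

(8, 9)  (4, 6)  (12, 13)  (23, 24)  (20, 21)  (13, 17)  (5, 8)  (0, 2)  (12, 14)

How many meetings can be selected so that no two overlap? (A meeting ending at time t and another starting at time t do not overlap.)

Sorted by end: (0,2)  (4,6)  (5,8)  (8,9)  (12,13)  (12,14)  (13,17)  (20,21)  (23,24)
take (0,2); take (4,6); take (8,9); take (12,13); take (13,17); take (20,21); take (23,24).
Selected 7 meetings.

7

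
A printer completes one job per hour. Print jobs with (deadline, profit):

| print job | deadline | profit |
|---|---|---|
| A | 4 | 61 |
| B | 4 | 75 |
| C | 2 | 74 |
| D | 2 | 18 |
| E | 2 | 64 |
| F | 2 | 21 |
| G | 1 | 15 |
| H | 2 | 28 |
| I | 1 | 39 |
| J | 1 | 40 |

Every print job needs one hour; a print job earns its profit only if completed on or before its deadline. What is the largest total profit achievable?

Take jobs in profit order; each goes to the latest open slot no later than its deadline.
By profit: B(d4,75), C(d2,74), E(d2,64), A(d4,61), J(d1,40), I(d1,39), H(d2,28), F(d2,21), D(d2,18), G(d1,15)
B→slot 4; C→slot 2; E→slot 1; A→slot 3; J skipped; I skipped; H skipped; F skipped; D skipped; G skipped.
Profit = 64 + 74 + 61 + 75 = 274

274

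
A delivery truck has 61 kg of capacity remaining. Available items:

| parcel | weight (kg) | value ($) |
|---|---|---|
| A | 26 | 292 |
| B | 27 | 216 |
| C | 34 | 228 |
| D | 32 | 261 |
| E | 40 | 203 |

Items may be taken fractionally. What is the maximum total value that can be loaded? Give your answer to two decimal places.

Sort by value per unit weight and fill in that order.
Ratios (sorted): A 11.23, D 8.16, B 8.00, C 6.71, E 5.08
take A (26 @ 292); take D (32 @ 261); take 3/27 of B → 24.00. Capacity used 61/61.
Total value = 577.00

577.00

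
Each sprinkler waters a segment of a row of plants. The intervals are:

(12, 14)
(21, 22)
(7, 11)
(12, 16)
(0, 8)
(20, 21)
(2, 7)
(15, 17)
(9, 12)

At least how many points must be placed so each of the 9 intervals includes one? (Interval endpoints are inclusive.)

Sorted: [2,7] [0,8] [7,11] [9,12] [12,14] [12,16] [15,17] [20,21] [21,22]
{[2,7],[0,8],[7,11]} hit by 7; {[9,12],[12,14],[12,16]} hit by 12; {[15,17]} hit by 17; {[20,21],[21,22]} hit by 21.
Points: 7, 12, 17, 21 (4 total).

4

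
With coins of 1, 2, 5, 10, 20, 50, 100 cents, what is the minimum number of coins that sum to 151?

3

151 − 1×100→51 − 1×50→1 − 1×1→0
Total coins = 1 + 1 + 1 = 3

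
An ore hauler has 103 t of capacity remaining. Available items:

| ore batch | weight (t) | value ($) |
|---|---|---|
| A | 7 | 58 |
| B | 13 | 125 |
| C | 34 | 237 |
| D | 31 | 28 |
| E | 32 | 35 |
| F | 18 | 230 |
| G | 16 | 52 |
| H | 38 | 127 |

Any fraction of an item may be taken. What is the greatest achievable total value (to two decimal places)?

Ratios (sorted): F 12.78, B 9.62, A 8.29, C 6.97, H 3.34, G 3.25, E 1.09, D 0.90
take F (18 @ 230); take B (13 @ 125); take A (7 @ 58); take C (34 @ 237); take 31/38 of H → 103.61. Capacity used 103/103.
Total value = 753.61

753.61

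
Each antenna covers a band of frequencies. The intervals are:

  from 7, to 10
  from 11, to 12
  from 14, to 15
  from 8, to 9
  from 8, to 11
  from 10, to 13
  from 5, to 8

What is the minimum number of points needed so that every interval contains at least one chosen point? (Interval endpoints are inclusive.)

Process intervals by earliest right end; each time one isn't hit yet, stab at its right endpoint.
By right end: [5,8]  [8,9]  [7,10]  [8,11]  [11,12]  [10,13]  [14,15]
[5,8] uncovered → point at 8; [11,12] uncovered → point at 12; [14,15] uncovered → point at 15.
Points: 8, 12, 15 (3 total).

3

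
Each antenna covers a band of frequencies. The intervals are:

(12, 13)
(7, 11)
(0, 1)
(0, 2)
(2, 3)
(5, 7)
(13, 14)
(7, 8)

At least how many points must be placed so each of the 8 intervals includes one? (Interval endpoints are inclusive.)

Sort by right endpoint; whenever an interval is uncovered, place a point at its right end.
By right end: [0,1]  [0,2]  [2,3]  [5,7]  [7,8]  [7,11]  [12,13]  [13,14]
[0,1] uncovered → point at 1; [2,3] uncovered → point at 3; [5,7] uncovered → point at 7; [12,13] uncovered → point at 13.
Points: 1, 3, 7, 13 (4 total).

4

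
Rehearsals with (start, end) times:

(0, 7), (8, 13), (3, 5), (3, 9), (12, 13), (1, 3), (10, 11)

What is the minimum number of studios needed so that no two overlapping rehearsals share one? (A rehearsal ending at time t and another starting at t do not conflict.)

3

Events (time:±→running): 0:+→1 1:+→2 3:-→1 3:+→2 3:+→3 … peak 3.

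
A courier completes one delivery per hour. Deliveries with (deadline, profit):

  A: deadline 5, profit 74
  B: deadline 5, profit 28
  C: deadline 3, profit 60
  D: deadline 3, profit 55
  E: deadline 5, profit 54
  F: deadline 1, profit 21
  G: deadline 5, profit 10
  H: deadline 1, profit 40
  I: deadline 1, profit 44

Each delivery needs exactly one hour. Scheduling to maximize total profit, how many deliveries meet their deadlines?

5

Take jobs in profit order; each goes to the latest open slot no later than its deadline.
Profit order: A=74 C=60 D=55 E=54 I=44 H=40 B=28 F=21 G=10
Assign: A→slot 5, C→slot 3, D→slot 2, E→slot 4, I→slot 1, H skipped, B skipped, F skipped, G skipped.
Slots: [1:I] [2:D] [3:C] [4:E] [5:A]
5 of 9 scheduled.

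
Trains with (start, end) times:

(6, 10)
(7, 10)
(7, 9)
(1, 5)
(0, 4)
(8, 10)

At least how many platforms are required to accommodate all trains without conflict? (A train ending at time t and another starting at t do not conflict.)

Count concurrent intervals with a sweep; the peak is the room count.
Events (time:±→running): 0:+→1 1:+→2 4:-→1 5:-→0 6:+→1 7:+→2 7:+→3 8:+→4 … peak 4.

4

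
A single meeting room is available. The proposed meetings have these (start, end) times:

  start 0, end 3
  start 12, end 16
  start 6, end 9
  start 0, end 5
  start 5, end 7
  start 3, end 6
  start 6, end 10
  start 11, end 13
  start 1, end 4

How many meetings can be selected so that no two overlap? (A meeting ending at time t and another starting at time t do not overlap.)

By end time: (0,3), (1,4), (0,5), (3,6), (5,7), (6,9), (6,10), (11,13), (12,16).
Pick (0,3); next start ≥ 3 → (3,6); next start ≥ 6 → (6,9); next start ≥ 9 → (11,13).
Selected 4 meetings.

4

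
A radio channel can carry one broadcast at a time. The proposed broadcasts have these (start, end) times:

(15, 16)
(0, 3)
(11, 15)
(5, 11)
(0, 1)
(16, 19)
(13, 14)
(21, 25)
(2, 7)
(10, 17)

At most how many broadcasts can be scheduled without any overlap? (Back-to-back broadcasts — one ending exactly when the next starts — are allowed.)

6

Order by finish time; keep every interval that doesn't clash with the previous kept one.
By end time: (0,1), (0,3), (2,7), (5,11), (13,14), (11,15), (15,16), (10,17), (16,19), (21,25).
Pick (0,1); next start ≥ 1 → (2,7); next start ≥ 7 → (13,14); next start ≥ 14 → (15,16); next start ≥ 16 → (16,19); next start ≥ 19 → (21,25).
Selected 6 broadcasts.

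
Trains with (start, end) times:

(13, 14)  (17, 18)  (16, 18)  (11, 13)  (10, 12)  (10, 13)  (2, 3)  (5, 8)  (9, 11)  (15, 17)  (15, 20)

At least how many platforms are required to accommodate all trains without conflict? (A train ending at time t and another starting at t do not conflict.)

3

Count concurrent intervals with a sweep; the peak is the room count.
Events (time:±→running): 2:+→1 3:-→0 5:+→1 8:-→0 9:+→1 10:+→2 10:+→3 … peak 3.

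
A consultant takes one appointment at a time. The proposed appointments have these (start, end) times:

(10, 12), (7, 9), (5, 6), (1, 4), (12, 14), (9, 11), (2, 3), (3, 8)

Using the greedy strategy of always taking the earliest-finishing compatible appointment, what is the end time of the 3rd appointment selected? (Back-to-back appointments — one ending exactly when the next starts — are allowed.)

Greedy by earliest finish: after sorting by end time, pick each interval compatible with the last pick.
By end time: (2,3), (1,4), (5,6), (3,8), (7,9), (9,11), (10,12), (12,14).
Pick (2,3); next start ≥ 3 → (5,6); next start ≥ 6 → (7,9); next start ≥ 9 → (9,11); next start ≥ 11 → (12,14).
Selected: (2,3) (5,6) (7,9) (9,11) (12,14)

9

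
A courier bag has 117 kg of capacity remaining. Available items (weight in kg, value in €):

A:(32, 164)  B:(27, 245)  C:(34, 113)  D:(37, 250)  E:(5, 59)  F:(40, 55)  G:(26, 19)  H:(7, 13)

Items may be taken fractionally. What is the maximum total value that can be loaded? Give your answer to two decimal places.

771.18

Sort by value per unit weight and fill in that order.
Order: E (59/5=11.80) > B (245/27=9.07) > D (250/37=6.76) > A (164/32=5.12) > C (113/34=3.32) > H (13/7=1.86) > F (55/40=1.38) > G (19/26=0.73)
Fill: take E (5 @ 59) → take B (27 @ 245) → take D (37 @ 250) → take A (32 @ 164) → take 16/34 of C → 53.18; 117/117 used.
Total value = 771.18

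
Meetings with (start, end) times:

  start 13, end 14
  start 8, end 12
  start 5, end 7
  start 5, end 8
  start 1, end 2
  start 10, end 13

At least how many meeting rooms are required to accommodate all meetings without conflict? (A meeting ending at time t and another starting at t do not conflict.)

Events (time:±→running): 1:+→1 2:-→0 5:+→1 5:+→2 … peak 2.

2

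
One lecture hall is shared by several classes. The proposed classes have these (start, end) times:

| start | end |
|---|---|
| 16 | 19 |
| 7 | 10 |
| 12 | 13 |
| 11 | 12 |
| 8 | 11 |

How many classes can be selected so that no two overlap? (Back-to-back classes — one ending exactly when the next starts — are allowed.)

4

Sort by end time and greedily take each interval whose start is ≥ the last chosen end.
By end time: (7,10), (8,11), (11,12), (12,13), (16,19).
Pick (7,10); next start ≥ 10 → (11,12); next start ≥ 12 → (12,13); next start ≥ 13 → (16,19).
Selected 4 classes.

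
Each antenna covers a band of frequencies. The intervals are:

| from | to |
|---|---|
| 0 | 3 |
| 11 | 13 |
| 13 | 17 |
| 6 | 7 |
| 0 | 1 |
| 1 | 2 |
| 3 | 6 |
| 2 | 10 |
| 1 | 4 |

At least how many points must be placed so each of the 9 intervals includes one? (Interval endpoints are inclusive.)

3

By right end: [0,1]  [1,2]  [0,3]  [1,4]  [3,6]  [6,7]  [2,10]  [11,13]  [13,17]
[0,1] uncovered → point at 1; [3,6] uncovered → point at 6; [11,13] uncovered → point at 13.
Points: 1, 6, 13 (3 total).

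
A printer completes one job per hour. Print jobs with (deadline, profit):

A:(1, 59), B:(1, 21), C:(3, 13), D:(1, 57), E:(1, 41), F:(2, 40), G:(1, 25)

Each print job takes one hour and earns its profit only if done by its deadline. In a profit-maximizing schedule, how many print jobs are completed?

By profit: A(d1,59), D(d1,57), E(d1,41), F(d2,40), G(d1,25), B(d1,21), C(d3,13)
A→slot 1; D skipped; E skipped; F→slot 2; G skipped; B skipped; C→slot 3.
3 of 7 scheduled.

3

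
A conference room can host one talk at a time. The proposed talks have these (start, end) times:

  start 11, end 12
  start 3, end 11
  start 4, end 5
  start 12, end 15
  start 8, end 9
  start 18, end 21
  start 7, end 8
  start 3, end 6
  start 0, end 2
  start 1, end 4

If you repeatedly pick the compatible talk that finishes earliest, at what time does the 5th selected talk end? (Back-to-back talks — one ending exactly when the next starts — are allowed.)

Sorted by end: (0,2)  (1,4)  (4,5)  (3,6)  (7,8)  (8,9)  (3,11)  (11,12)  (12,15)  (18,21)
take (0,2); skip (1,4); take (4,5); take (7,8); take (8,9); take (11,12); take (12,15); take (18,21).
Selected: (0,2) (4,5) (7,8) (8,9) (11,12) (12,15) (18,21)

12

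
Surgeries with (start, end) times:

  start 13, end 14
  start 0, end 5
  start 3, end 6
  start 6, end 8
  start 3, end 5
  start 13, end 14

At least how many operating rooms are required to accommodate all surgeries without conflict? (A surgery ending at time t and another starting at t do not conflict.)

starts: [0, 3, 3, 6, 13, 13]
ends:   [5, 5, 6, 8, 14, 14]
s0→1 s3→2 s3→3  — peak 3.

3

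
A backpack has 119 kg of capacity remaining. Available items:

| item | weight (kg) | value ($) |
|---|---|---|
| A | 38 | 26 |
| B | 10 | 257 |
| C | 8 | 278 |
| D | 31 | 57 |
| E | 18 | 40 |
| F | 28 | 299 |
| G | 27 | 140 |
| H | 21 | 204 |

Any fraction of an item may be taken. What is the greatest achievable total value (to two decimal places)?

1230.87

Ratios (sorted): C 34.75, B 25.70, F 10.68, H 9.71, G 5.19, E 2.22, D 1.84, A 0.68
take C (8 @ 278); take B (10 @ 257); take F (28 @ 299); take H (21 @ 204); take G (27 @ 140); take E (18 @ 40); take 7/31 of D → 12.87. Capacity used 119/119.
Total value = 1230.87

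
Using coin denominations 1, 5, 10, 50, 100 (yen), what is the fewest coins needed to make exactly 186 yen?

7

186 = 1×100 + 1×50 + 3×10 + 1×5 + 1×1
Total coins = 1 + 1 + 3 + 1 + 1 = 7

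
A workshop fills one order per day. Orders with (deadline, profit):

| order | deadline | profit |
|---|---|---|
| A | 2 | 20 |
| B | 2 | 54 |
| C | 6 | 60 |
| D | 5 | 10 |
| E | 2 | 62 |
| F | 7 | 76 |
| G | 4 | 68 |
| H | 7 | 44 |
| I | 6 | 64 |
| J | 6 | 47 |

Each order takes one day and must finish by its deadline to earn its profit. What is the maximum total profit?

431

Profit order: F=76 G=68 I=64 E=62 C=60 B=54 J=47 H=44 A=20 D=10
Assign: F→slot 7, G→slot 4, I→slot 6, E→slot 2, C→slot 5, B→slot 1, J→slot 3, H skipped, A skipped, D skipped.
Slots: [1:B] [2:E] [3:J] [4:G] [5:C] [6:I] [7:F]
Profit = 54 + 62 + 47 + 68 + 60 + 64 + 76 = 431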